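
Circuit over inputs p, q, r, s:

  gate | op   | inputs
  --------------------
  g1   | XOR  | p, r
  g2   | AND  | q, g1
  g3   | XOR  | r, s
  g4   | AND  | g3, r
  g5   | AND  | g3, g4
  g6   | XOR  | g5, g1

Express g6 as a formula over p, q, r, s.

g1 = p XOR r
g3 = r XOR s
g4 = g3 AND r = (r XOR s) AND r
g5 = g3 AND g4 = (r XOR s) AND ((r XOR s) AND r)
g6 = g5 XOR g1 = ((r XOR s) AND ((r XOR s) AND r)) XOR (p XOR r)

((r XOR s) AND ((r XOR s) AND r)) XOR (p XOR r)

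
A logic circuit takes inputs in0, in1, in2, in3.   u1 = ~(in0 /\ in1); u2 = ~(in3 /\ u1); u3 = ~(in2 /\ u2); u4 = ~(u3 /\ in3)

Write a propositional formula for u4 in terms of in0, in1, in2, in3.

u1 = ~(in0 /\ in1)
u2 = ~(in3 /\ u1) = ~(in3 /\ (~(in0 /\ in1)))
u3 = ~(in2 /\ u2) = ~(in2 /\ (~(in3 /\ (~(in0 /\ in1)))))
u4 = ~(u3 /\ in3) = ~((~(in2 /\ (~(in3 /\ (~(in0 /\ in1)))))) /\ in3)

~((~(in2 /\ (~(in3 /\ (~(in0 /\ in1)))))) /\ in3)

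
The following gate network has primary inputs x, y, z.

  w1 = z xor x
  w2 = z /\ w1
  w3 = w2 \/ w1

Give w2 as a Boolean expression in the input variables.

w1 = z xor x
w2 = z /\ w1 = z /\ (z xor x)

z /\ (z xor x)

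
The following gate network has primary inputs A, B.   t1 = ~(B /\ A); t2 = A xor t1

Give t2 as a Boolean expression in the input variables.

A xor (~(B /\ A))

t1 = ~(B /\ A)
t2 = A xor t1 = A xor (~(B /\ A))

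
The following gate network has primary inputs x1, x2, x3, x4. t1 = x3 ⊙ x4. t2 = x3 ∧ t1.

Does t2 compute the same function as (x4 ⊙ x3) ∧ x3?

t1 = x3 ⊙ x4
t2 = x3 ∧ t1 = x3 ∧ (x3 ⊙ x4)
At x1=0, x2=0, x3=0, x4=0: circuit gives 0, formula gives 0.
At x1=0, x2=0, x3=1, x4=1: circuit gives 1, formula gives 1.
Agrees on all 16 inputs.

Yes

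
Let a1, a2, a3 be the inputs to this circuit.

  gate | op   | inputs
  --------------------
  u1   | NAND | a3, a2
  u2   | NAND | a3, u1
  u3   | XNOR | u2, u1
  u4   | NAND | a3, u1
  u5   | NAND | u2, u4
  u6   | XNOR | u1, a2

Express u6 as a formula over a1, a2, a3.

u1 = a3 NAND a2
u6 = u1 XNOR a2 = (a3 NAND a2) XNOR a2

(a3 NAND a2) XNOR a2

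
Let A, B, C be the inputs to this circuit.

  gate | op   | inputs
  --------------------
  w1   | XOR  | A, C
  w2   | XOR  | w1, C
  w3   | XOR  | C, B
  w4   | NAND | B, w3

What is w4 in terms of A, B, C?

w3 = C XOR B
w4 = B NAND w3 = B NAND (C XOR B)

B NAND (C XOR B)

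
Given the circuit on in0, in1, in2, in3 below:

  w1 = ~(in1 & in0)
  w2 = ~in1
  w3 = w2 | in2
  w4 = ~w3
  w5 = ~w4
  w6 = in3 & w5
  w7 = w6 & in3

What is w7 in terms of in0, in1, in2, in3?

w2 = ~in1
w3 = w2 | in2 = ~in1 | in2
w4 = ~w3 = ~(~in1 | in2)
w5 = ~w4 = ~~(~in1 | in2)
w6 = in3 & w5 = in3 & ~~(~in1 | in2)
w7 = w6 & in3 = (in3 & ~~(~in1 | in2)) & in3

(in3 & ~~(~in1 | in2)) & in3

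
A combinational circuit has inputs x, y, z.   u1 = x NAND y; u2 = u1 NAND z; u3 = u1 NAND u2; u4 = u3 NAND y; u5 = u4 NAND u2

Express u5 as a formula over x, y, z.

u1 = x NAND y
u2 = u1 NAND z = (x NAND y) NAND z
u3 = u1 NAND u2 = (x NAND y) NAND ((x NAND y) NAND z)
u4 = u3 NAND y = ((x NAND y) NAND ((x NAND y) NAND z)) NAND y
u5 = u4 NAND u2 = (((x NAND y) NAND ((x NAND y) NAND z)) NAND y) NAND ((x NAND y) NAND z)

(((x NAND y) NAND ((x NAND y) NAND z)) NAND y) NAND ((x NAND y) NAND z)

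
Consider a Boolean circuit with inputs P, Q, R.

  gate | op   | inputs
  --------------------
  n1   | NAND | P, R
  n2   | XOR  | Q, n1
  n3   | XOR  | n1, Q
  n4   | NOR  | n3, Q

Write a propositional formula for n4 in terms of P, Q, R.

n1 = P NAND R
n3 = n1 XOR Q = (P NAND R) XOR Q
n4 = n3 NOR Q = ((P NAND R) XOR Q) NOR Q

((P NAND R) XOR Q) NOR Q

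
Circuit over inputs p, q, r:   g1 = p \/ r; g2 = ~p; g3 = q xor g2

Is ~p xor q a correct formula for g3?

Yes

g2 = ~p
g3 = q xor g2 = q xor ~p
At p=0, q=1, r=0: circuit gives 0, formula gives 0.
At p=0, q=0, r=0: circuit gives 1, formula gives 1.
Agrees on all 8 inputs.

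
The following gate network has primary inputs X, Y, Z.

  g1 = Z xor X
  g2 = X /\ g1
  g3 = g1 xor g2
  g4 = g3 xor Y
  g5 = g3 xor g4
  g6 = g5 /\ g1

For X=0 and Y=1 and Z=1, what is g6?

1

g1 = 1 xor 0 = 1
g2 = 0 /\ 1 = 0
g3 = 1 xor 0 = 1
g4 = 1 xor 1 = 0
g5 = 1 xor 0 = 1
g6 = 1 /\ 1 = 1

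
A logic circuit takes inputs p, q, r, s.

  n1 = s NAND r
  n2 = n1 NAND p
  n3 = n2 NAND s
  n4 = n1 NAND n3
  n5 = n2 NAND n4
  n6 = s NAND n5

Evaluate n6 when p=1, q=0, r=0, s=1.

n1 = 1 NAND 0 = 1
n2 = 1 NAND 1 = 0
n3 = 0 NAND 1 = 1
n4 = 1 NAND 1 = 0
n5 = 0 NAND 0 = 1
n6 = 1 NAND 1 = 0

0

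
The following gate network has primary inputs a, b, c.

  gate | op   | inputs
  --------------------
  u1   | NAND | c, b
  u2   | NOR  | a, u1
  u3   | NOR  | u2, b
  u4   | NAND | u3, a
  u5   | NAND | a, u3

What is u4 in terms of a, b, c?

((a NOR (c NAND b)) NOR b) NAND a

u1 = c NAND b
u2 = a NOR u1 = a NOR (c NAND b)
u3 = u2 NOR b = (a NOR (c NAND b)) NOR b
u4 = u3 NAND a = ((a NOR (c NAND b)) NOR b) NAND a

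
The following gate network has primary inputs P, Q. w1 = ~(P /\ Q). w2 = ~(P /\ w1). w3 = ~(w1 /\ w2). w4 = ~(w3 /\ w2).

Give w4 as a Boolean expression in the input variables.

w1 = ~(P /\ Q)
w2 = ~(P /\ w1) = ~(P /\ (~(P /\ Q)))
w3 = ~(w1 /\ w2) = ~((~(P /\ Q)) /\ (~(P /\ (~(P /\ Q)))))
w4 = ~(w3 /\ w2) = ~((~((~(P /\ Q)) /\ (~(P /\ (~(P /\ Q)))))) /\ (~(P /\ (~(P /\ Q)))))

~((~((~(P /\ Q)) /\ (~(P /\ (~(P /\ Q)))))) /\ (~(P /\ (~(P /\ Q)))))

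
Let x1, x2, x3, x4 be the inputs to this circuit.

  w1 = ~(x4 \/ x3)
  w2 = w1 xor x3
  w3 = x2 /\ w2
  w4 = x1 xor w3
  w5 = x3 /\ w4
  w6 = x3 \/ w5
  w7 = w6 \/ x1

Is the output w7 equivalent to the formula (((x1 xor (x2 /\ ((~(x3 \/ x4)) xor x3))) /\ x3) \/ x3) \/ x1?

w1 = ~(x4 \/ x3)
w2 = w1 xor x3 = (~(x4 \/ x3)) xor x3
w3 = x2 /\ w2 = x2 /\ ((~(x4 \/ x3)) xor x3)
w4 = x1 xor w3 = x1 xor (x2 /\ ((~(x4 \/ x3)) xor x3))
w5 = x3 /\ w4 = x3 /\ (x1 xor (x2 /\ ((~(x4 \/ x3)) xor x3)))
w6 = x3 \/ w5 = x3 \/ (x3 /\ (x1 xor (x2 /\ ((~(x4 \/ x3)) xor x3))))
w7 = w6 \/ x1 = (x3 \/ (x3 /\ (x1 xor (x2 /\ ((~(x4 \/ x3)) xor x3))))) \/ x1
At x1=0, x2=0, x3=0, x4=0: circuit gives 0, formula gives 0.
At x1=0, x2=0, x3=1, x4=0: circuit gives 1, formula gives 1.
Agrees on all 16 inputs.

Yes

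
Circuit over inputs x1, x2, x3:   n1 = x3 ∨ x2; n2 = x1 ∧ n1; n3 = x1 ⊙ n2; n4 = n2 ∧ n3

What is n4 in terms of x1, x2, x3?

(x1 ∧ (x3 ∨ x2)) ∧ (x1 ⊙ (x1 ∧ (x3 ∨ x2)))

n1 = x3 ∨ x2
n2 = x1 ∧ n1 = x1 ∧ (x3 ∨ x2)
n3 = x1 ⊙ n2 = x1 ⊙ (x1 ∧ (x3 ∨ x2))
n4 = n2 ∧ n3 = (x1 ∧ (x3 ∨ x2)) ∧ (x1 ⊙ (x1 ∧ (x3 ∨ x2)))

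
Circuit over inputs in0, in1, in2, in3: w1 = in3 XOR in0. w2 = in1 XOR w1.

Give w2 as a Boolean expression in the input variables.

in1 XOR (in3 XOR in0)

w1 = in3 XOR in0
w2 = in1 XOR w1 = in1 XOR (in3 XOR in0)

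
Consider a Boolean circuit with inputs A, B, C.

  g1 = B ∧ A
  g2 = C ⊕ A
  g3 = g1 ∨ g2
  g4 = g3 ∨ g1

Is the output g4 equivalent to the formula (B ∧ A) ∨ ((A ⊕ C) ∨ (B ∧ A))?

g1 = B ∧ A
g2 = C ⊕ A
g3 = g1 ∨ g2 = (B ∧ A) ∨ (C ⊕ A)
g4 = g3 ∨ g1 = ((B ∧ A) ∨ (C ⊕ A)) ∨ (B ∧ A)
At A=0, B=0, C=0: circuit gives 0, formula gives 0.
At A=0, B=0, C=1: circuit gives 1, formula gives 1.
Agrees on all 8 inputs.

Yes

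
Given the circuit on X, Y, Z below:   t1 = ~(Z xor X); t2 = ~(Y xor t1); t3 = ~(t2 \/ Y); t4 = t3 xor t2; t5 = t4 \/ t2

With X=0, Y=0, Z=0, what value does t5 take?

t1 = ~(0 xor 0) = 1
t2 = ~(0 xor 1) = 0
t3 = ~(0 \/ 0) = 1
t4 = 1 xor 0 = 1
t5 = 1 \/ 0 = 1

1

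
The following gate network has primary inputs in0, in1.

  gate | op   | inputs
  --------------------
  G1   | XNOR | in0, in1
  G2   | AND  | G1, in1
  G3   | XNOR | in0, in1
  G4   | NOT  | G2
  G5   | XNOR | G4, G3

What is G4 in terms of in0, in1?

NOT ((in0 XNOR in1) AND in1)

G1 = in0 XNOR in1
G2 = G1 AND in1 = (in0 XNOR in1) AND in1
G4 = NOT G2 = NOT ((in0 XNOR in1) AND in1)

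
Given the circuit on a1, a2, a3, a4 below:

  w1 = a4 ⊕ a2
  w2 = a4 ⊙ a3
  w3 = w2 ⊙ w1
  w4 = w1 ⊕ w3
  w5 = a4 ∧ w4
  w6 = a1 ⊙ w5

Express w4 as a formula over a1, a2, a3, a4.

w1 = a4 ⊕ a2
w2 = a4 ⊙ a3
w3 = w2 ⊙ w1 = (a4 ⊙ a3) ⊙ (a4 ⊕ a2)
w4 = w1 ⊕ w3 = (a4 ⊕ a2) ⊕ ((a4 ⊙ a3) ⊙ (a4 ⊕ a2))

(a4 ⊕ a2) ⊕ ((a4 ⊙ a3) ⊙ (a4 ⊕ a2))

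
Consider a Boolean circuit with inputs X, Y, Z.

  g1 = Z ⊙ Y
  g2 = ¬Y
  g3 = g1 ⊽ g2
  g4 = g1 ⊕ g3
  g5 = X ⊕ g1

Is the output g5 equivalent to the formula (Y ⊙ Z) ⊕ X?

g1 = Z ⊙ Y
g5 = X ⊕ g1 = X ⊕ (Z ⊙ Y)
At X=0, Y=0, Z=1: circuit gives 0, formula gives 0.
At X=0, Y=0, Z=0: circuit gives 1, formula gives 1.
Agrees on all 8 inputs.

Yes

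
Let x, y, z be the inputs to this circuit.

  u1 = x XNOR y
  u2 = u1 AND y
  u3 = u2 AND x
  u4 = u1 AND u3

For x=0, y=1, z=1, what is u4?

0

u1 = 0 XNOR 1 = 0
u2 = 0 AND 1 = 0
u3 = 0 AND 0 = 0
u4 = 0 AND 0 = 0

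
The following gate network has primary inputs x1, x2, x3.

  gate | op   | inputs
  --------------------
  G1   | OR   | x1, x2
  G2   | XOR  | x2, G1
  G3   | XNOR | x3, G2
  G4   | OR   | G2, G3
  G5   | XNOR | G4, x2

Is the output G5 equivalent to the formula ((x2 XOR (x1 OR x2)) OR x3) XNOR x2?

No

G1 = x1 OR x2
G2 = x2 XOR G1 = x2 XOR (x1 OR x2)
G3 = x3 XNOR G2 = x3 XNOR (x2 XOR (x1 OR x2))
G4 = G2 OR G3 = (x2 XOR (x1 OR x2)) OR (x3 XNOR (x2 XOR (x1 OR x2)))
G5 = G4 XNOR x2 = ((x2 XOR (x1 OR x2)) OR (x3 XNOR (x2 XOR (x1 OR x2)))) XNOR x2
At x1=0, x2=0, x3=0: circuit gives 0, formula gives 1.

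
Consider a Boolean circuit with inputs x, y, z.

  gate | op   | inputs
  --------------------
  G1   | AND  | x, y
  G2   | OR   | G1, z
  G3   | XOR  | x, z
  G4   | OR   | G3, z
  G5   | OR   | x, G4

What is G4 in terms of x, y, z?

G3 = x XOR z
G4 = G3 OR z = (x XOR z) OR z

(x XOR z) OR z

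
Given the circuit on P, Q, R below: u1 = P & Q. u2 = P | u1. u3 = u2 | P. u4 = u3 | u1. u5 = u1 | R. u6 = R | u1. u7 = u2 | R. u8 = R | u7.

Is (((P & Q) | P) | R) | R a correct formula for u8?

Yes

u1 = P & Q
u2 = P | u1 = P | (P & Q)
u7 = u2 | R = (P | (P & Q)) | R
u8 = R | u7 = R | ((P | (P & Q)) | R)
At P=0, Q=0, R=0: circuit gives 0, formula gives 0.
At P=0, Q=0, R=1: circuit gives 1, formula gives 1.
Agrees on all 8 inputs.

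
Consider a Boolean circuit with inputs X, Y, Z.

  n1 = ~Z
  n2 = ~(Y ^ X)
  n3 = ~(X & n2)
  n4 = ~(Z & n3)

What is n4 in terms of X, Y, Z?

~(Z & (~(X & (~(Y ^ X)))))

n2 = ~(Y ^ X)
n3 = ~(X & n2) = ~(X & (~(Y ^ X)))
n4 = ~(Z & n3) = ~(Z & (~(X & (~(Y ^ X)))))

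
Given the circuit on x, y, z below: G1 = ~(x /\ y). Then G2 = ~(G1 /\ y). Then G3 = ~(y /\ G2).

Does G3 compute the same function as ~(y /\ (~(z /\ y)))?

No

G1 = ~(x /\ y)
G2 = ~(G1 /\ y) = ~((~(x /\ y)) /\ y)
G3 = ~(y /\ G2) = ~(y /\ (~((~(x /\ y)) /\ y)))
At x=0, y=1, z=0: circuit gives 1, formula gives 0.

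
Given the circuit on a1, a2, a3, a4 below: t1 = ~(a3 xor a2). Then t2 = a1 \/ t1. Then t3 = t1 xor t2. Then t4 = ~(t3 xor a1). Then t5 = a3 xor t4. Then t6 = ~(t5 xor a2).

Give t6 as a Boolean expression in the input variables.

t1 = ~(a3 xor a2)
t2 = a1 \/ t1 = a1 \/ (~(a3 xor a2))
t3 = t1 xor t2 = (~(a3 xor a2)) xor (a1 \/ (~(a3 xor a2)))
t4 = ~(t3 xor a1) = ~(((~(a3 xor a2)) xor (a1 \/ (~(a3 xor a2)))) xor a1)
t5 = a3 xor t4 = a3 xor (~(((~(a3 xor a2)) xor (a1 \/ (~(a3 xor a2)))) xor a1))
t6 = ~(t5 xor a2) = ~((a3 xor (~(((~(a3 xor a2)) xor (a1 \/ (~(a3 xor a2)))) xor a1))) xor a2)

~((a3 xor (~(((~(a3 xor a2)) xor (a1 \/ (~(a3 xor a2)))) xor a1))) xor a2)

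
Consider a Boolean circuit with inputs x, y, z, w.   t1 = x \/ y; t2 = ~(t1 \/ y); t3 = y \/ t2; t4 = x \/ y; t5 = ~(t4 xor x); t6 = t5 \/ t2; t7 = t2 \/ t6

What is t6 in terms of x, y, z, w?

(~((x \/ y) xor x)) \/ (~((x \/ y) \/ y))

t1 = x \/ y
t2 = ~(t1 \/ y) = ~((x \/ y) \/ y)
t4 = x \/ y
t5 = ~(t4 xor x) = ~((x \/ y) xor x)
t6 = t5 \/ t2 = (~((x \/ y) xor x)) \/ (~((x \/ y) \/ y))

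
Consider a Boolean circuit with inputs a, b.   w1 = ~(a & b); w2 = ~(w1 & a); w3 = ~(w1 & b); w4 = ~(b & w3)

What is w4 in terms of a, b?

~(b & (~((~(a & b)) & b)))

w1 = ~(a & b)
w3 = ~(w1 & b) = ~((~(a & b)) & b)
w4 = ~(b & w3) = ~(b & (~((~(a & b)) & b)))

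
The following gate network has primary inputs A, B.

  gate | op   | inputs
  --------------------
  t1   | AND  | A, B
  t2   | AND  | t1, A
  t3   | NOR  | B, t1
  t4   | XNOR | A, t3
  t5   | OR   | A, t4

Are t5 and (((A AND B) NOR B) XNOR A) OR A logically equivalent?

Yes

t1 = A AND B
t3 = B NOR t1 = B NOR (A AND B)
t4 = A XNOR t3 = A XNOR (B NOR (A AND B))
t5 = A OR t4 = A OR (A XNOR (B NOR (A AND B)))
At A=0, B=0: circuit gives 0, formula gives 0.
At A=0, B=1: circuit gives 1, formula gives 1.
Agrees on all 4 inputs.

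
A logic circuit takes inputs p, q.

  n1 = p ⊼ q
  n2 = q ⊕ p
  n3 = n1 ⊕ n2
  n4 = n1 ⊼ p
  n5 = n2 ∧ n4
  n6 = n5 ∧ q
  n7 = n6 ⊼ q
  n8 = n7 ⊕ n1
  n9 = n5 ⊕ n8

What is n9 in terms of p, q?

((q ⊕ p) ∧ ((p ⊼ q) ⊼ p)) ⊕ (((((q ⊕ p) ∧ ((p ⊼ q) ⊼ p)) ∧ q) ⊼ q) ⊕ (p ⊼ q))

n1 = p ⊼ q
n2 = q ⊕ p
n4 = n1 ⊼ p = (p ⊼ q) ⊼ p
n5 = n2 ∧ n4 = (q ⊕ p) ∧ ((p ⊼ q) ⊼ p)
n6 = n5 ∧ q = ((q ⊕ p) ∧ ((p ⊼ q) ⊼ p)) ∧ q
n7 = n6 ⊼ q = (((q ⊕ p) ∧ ((p ⊼ q) ⊼ p)) ∧ q) ⊼ q
n8 = n7 ⊕ n1 = ((((q ⊕ p) ∧ ((p ⊼ q) ⊼ p)) ∧ q) ⊼ q) ⊕ (p ⊼ q)
n9 = n5 ⊕ n8 = ((q ⊕ p) ∧ ((p ⊼ q) ⊼ p)) ⊕ (((((q ⊕ p) ∧ ((p ⊼ q) ⊼ p)) ∧ q) ⊼ q) ⊕ (p ⊼ q))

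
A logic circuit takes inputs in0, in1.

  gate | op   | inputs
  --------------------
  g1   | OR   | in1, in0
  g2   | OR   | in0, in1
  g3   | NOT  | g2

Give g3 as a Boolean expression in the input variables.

NOT (in0 OR in1)

g2 = in0 OR in1
g3 = NOT g2 = NOT (in0 OR in1)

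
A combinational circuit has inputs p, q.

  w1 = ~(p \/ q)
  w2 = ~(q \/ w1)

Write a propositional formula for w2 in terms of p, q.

w1 = ~(p \/ q)
w2 = ~(q \/ w1) = ~(q \/ (~(p \/ q)))

~(q \/ (~(p \/ q)))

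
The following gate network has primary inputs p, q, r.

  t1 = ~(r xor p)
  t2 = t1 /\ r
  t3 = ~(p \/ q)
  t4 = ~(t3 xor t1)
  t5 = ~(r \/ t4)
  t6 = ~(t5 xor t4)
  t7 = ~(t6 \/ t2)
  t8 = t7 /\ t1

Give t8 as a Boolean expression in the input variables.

(~((~((~(r \/ (~((~(p \/ q)) xor (~(r xor p)))))) xor (~((~(p \/ q)) xor (~(r xor p)))))) \/ ((~(r xor p)) /\ r))) /\ (~(r xor p))

t1 = ~(r xor p)
t2 = t1 /\ r = (~(r xor p)) /\ r
t3 = ~(p \/ q)
t4 = ~(t3 xor t1) = ~((~(p \/ q)) xor (~(r xor p)))
t5 = ~(r \/ t4) = ~(r \/ (~((~(p \/ q)) xor (~(r xor p)))))
t6 = ~(t5 xor t4) = ~((~(r \/ (~((~(p \/ q)) xor (~(r xor p)))))) xor (~((~(p \/ q)) xor (~(r xor p)))))
t7 = ~(t6 \/ t2) = ~((~((~(r \/ (~((~(p \/ q)) xor (~(r xor p)))))) xor (~((~(p \/ q)) xor (~(r xor p)))))) \/ ((~(r xor p)) /\ r))
t8 = t7 /\ t1 = (~((~((~(r \/ (~((~(p \/ q)) xor (~(r xor p)))))) xor (~((~(p \/ q)) xor (~(r xor p)))))) \/ ((~(r xor p)) /\ r))) /\ (~(r xor p))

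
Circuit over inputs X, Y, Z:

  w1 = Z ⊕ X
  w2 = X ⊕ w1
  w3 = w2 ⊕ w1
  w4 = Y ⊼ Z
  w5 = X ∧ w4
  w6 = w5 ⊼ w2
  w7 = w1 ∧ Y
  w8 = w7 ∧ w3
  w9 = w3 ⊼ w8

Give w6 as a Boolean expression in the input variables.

w1 = Z ⊕ X
w2 = X ⊕ w1 = X ⊕ (Z ⊕ X)
w4 = Y ⊼ Z
w5 = X ∧ w4 = X ∧ (Y ⊼ Z)
w6 = w5 ⊼ w2 = (X ∧ (Y ⊼ Z)) ⊼ (X ⊕ (Z ⊕ X))

(X ∧ (Y ⊼ Z)) ⊼ (X ⊕ (Z ⊕ X))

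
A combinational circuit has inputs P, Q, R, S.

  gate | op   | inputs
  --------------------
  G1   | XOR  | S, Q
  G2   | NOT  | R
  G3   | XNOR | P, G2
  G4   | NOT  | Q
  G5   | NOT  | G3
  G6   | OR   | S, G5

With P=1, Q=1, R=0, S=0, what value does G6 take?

0

G2 = NOT 0 = 1
G3 = 1 XNOR 1 = 1
G5 = NOT 1 = 0
G6 = 0 OR 0 = 0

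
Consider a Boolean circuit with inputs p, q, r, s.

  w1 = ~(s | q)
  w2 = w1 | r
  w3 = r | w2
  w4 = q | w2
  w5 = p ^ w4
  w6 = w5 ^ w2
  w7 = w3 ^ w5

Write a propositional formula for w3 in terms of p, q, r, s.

w1 = ~(s | q)
w2 = w1 | r = (~(s | q)) | r
w3 = r | w2 = r | ((~(s | q)) | r)

r | ((~(s | q)) | r)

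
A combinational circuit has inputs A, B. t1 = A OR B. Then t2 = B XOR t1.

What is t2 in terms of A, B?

t1 = A OR B
t2 = B XOR t1 = B XOR (A OR B)

B XOR (A OR B)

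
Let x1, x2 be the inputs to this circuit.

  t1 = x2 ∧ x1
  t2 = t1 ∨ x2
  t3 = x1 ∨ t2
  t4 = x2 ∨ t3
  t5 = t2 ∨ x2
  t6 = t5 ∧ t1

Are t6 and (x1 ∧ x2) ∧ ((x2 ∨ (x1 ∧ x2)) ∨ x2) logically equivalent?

t1 = x2 ∧ x1
t2 = t1 ∨ x2 = (x2 ∧ x1) ∨ x2
t5 = t2 ∨ x2 = ((x2 ∧ x1) ∨ x2) ∨ x2
t6 = t5 ∧ t1 = (((x2 ∧ x1) ∨ x2) ∨ x2) ∧ (x2 ∧ x1)
At x1=0, x2=0: circuit gives 0, formula gives 0.
At x1=1, x2=1: circuit gives 1, formula gives 1.
Agrees on all 4 inputs.

Yes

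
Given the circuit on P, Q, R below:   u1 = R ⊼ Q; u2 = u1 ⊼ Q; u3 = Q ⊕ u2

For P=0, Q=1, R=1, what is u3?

u1 = 1 ⊼ 1 = 0
u2 = 0 ⊼ 1 = 1
u3 = 1 ⊕ 1 = 0

0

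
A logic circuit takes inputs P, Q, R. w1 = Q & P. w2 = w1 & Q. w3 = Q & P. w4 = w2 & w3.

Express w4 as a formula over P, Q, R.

w1 = Q & P
w2 = w1 & Q = (Q & P) & Q
w3 = Q & P
w4 = w2 & w3 = ((Q & P) & Q) & (Q & P)

((Q & P) & Q) & (Q & P)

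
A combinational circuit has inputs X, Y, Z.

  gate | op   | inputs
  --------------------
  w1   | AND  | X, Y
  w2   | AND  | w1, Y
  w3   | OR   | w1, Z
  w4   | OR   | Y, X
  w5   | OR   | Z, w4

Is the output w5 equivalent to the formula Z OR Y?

No

w4 = Y OR X
w5 = Z OR w4 = Z OR (Y OR X)
At X=1, Y=0, Z=0: circuit gives 1, formula gives 0.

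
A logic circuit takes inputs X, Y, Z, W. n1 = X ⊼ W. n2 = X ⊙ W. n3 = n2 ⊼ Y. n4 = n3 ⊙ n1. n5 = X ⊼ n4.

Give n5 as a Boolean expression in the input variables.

n1 = X ⊼ W
n2 = X ⊙ W
n3 = n2 ⊼ Y = (X ⊙ W) ⊼ Y
n4 = n3 ⊙ n1 = ((X ⊙ W) ⊼ Y) ⊙ (X ⊼ W)
n5 = X ⊼ n4 = X ⊼ (((X ⊙ W) ⊼ Y) ⊙ (X ⊼ W))

X ⊼ (((X ⊙ W) ⊼ Y) ⊙ (X ⊼ W))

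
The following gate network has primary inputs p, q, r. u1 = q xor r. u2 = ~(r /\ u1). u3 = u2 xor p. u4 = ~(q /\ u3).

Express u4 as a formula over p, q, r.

~(q /\ ((~(r /\ (q xor r))) xor p))

u1 = q xor r
u2 = ~(r /\ u1) = ~(r /\ (q xor r))
u3 = u2 xor p = (~(r /\ (q xor r))) xor p
u4 = ~(q /\ u3) = ~(q /\ ((~(r /\ (q xor r))) xor p))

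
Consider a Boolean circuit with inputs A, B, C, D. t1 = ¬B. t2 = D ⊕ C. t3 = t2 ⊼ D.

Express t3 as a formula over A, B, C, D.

t2 = D ⊕ C
t3 = t2 ⊼ D = (D ⊕ C) ⊼ D

(D ⊕ C) ⊼ D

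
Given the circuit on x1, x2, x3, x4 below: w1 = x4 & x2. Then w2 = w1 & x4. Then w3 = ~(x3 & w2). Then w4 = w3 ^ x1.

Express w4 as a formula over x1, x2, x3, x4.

(~(x3 & ((x4 & x2) & x4))) ^ x1

w1 = x4 & x2
w2 = w1 & x4 = (x4 & x2) & x4
w3 = ~(x3 & w2) = ~(x3 & ((x4 & x2) & x4))
w4 = w3 ^ x1 = (~(x3 & ((x4 & x2) & x4))) ^ x1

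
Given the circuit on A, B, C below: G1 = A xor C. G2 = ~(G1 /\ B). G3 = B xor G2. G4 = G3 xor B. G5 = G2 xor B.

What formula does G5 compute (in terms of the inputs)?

G1 = A xor C
G2 = ~(G1 /\ B) = ~((A xor C) /\ B)
G5 = G2 xor B = (~((A xor C) /\ B)) xor B

(~((A xor C) /\ B)) xor B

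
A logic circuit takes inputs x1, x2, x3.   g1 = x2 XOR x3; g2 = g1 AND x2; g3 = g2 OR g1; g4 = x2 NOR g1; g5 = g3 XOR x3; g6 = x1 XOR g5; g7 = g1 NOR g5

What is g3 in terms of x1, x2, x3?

((x2 XOR x3) AND x2) OR (x2 XOR x3)

g1 = x2 XOR x3
g2 = g1 AND x2 = (x2 XOR x3) AND x2
g3 = g2 OR g1 = ((x2 XOR x3) AND x2) OR (x2 XOR x3)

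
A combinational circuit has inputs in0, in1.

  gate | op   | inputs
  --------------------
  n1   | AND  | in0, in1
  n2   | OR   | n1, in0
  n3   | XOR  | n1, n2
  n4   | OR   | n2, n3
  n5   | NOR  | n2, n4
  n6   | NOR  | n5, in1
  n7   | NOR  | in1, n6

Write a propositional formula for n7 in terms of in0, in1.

in1 NOR ((((in0 AND in1) OR in0) NOR (((in0 AND in1) OR in0) OR ((in0 AND in1) XOR ((in0 AND in1) OR in0)))) NOR in1)

n1 = in0 AND in1
n2 = n1 OR in0 = (in0 AND in1) OR in0
n3 = n1 XOR n2 = (in0 AND in1) XOR ((in0 AND in1) OR in0)
n4 = n2 OR n3 = ((in0 AND in1) OR in0) OR ((in0 AND in1) XOR ((in0 AND in1) OR in0))
n5 = n2 NOR n4 = ((in0 AND in1) OR in0) NOR (((in0 AND in1) OR in0) OR ((in0 AND in1) XOR ((in0 AND in1) OR in0)))
n6 = n5 NOR in1 = (((in0 AND in1) OR in0) NOR (((in0 AND in1) OR in0) OR ((in0 AND in1) XOR ((in0 AND in1) OR in0)))) NOR in1
n7 = in1 NOR n6 = in1 NOR ((((in0 AND in1) OR in0) NOR (((in0 AND in1) OR in0) OR ((in0 AND in1) XOR ((in0 AND in1) OR in0)))) NOR in1)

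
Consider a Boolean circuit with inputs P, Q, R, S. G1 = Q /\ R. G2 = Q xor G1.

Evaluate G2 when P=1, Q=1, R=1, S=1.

0

G1 = 1 /\ 1 = 1
G2 = 1 xor 1 = 0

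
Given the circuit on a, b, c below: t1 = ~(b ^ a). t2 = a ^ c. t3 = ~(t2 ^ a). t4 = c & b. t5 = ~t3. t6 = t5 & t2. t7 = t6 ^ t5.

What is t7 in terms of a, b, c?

(~(~((a ^ c) ^ a)) & (a ^ c)) ^ ~(~((a ^ c) ^ a))

t2 = a ^ c
t3 = ~(t2 ^ a) = ~((a ^ c) ^ a)
t5 = ~t3 = ~(~((a ^ c) ^ a))
t6 = t5 & t2 = ~(~((a ^ c) ^ a)) & (a ^ c)
t7 = t6 ^ t5 = (~(~((a ^ c) ^ a)) & (a ^ c)) ^ ~(~((a ^ c) ^ a))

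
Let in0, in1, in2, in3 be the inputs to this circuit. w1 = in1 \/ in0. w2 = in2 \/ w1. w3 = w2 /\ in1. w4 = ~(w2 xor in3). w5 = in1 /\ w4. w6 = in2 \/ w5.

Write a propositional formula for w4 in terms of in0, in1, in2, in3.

w1 = in1 \/ in0
w2 = in2 \/ w1 = in2 \/ (in1 \/ in0)
w4 = ~(w2 xor in3) = ~((in2 \/ (in1 \/ in0)) xor in3)

~((in2 \/ (in1 \/ in0)) xor in3)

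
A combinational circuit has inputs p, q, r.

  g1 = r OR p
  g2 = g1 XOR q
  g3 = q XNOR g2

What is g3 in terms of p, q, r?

q XNOR ((r OR p) XOR q)

g1 = r OR p
g2 = g1 XOR q = (r OR p) XOR q
g3 = q XNOR g2 = q XNOR ((r OR p) XOR q)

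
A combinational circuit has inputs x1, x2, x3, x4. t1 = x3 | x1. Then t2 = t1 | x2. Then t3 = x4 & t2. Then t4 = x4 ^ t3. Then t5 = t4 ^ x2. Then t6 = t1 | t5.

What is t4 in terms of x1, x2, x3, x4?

x4 ^ (x4 & ((x3 | x1) | x2))

t1 = x3 | x1
t2 = t1 | x2 = (x3 | x1) | x2
t3 = x4 & t2 = x4 & ((x3 | x1) | x2)
t4 = x4 ^ t3 = x4 ^ (x4 & ((x3 | x1) | x2))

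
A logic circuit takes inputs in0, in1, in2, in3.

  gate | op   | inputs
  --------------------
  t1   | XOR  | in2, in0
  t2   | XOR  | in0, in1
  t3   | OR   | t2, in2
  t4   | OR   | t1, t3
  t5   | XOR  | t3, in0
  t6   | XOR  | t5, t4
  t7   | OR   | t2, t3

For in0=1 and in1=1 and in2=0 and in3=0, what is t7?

t2 = 1 XOR 1 = 0
t3 = 0 OR 0 = 0
t7 = 0 OR 0 = 0

0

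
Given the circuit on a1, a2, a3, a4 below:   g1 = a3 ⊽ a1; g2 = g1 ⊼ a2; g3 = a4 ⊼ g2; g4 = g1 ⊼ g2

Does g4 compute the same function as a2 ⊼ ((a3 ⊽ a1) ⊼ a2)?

g1 = a3 ⊽ a1
g2 = g1 ⊼ a2 = (a3 ⊽ a1) ⊼ a2
g4 = g1 ⊼ g2 = (a3 ⊽ a1) ⊼ ((a3 ⊽ a1) ⊼ a2)
At a1=0, a2=0, a3=0, a4=0: circuit gives 0, formula gives 1.

No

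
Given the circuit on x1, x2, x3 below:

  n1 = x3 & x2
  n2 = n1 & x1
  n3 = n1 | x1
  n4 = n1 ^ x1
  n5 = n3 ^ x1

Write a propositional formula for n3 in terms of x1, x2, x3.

n1 = x3 & x2
n3 = n1 | x1 = (x3 & x2) | x1

(x3 & x2) | x1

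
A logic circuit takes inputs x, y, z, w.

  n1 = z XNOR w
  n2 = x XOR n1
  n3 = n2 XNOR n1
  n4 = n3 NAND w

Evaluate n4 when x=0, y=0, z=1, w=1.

n1 = 1 XNOR 1 = 1
n2 = 0 XOR 1 = 1
n3 = 1 XNOR 1 = 1
n4 = 1 NAND 1 = 0

0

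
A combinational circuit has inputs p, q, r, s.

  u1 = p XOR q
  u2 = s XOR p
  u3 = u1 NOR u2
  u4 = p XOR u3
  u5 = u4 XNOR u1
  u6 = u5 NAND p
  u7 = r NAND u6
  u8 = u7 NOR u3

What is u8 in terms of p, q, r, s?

(r NAND (((p XOR ((p XOR q) NOR (s XOR p))) XNOR (p XOR q)) NAND p)) NOR ((p XOR q) NOR (s XOR p))

u1 = p XOR q
u2 = s XOR p
u3 = u1 NOR u2 = (p XOR q) NOR (s XOR p)
u4 = p XOR u3 = p XOR ((p XOR q) NOR (s XOR p))
u5 = u4 XNOR u1 = (p XOR ((p XOR q) NOR (s XOR p))) XNOR (p XOR q)
u6 = u5 NAND p = ((p XOR ((p XOR q) NOR (s XOR p))) XNOR (p XOR q)) NAND p
u7 = r NAND u6 = r NAND (((p XOR ((p XOR q) NOR (s XOR p))) XNOR (p XOR q)) NAND p)
u8 = u7 NOR u3 = (r NAND (((p XOR ((p XOR q) NOR (s XOR p))) XNOR (p XOR q)) NAND p)) NOR ((p XOR q) NOR (s XOR p))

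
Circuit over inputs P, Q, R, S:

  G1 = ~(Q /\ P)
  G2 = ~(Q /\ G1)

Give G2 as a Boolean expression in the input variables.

~(Q /\ (~(Q /\ P)))

G1 = ~(Q /\ P)
G2 = ~(Q /\ G1) = ~(Q /\ (~(Q /\ P)))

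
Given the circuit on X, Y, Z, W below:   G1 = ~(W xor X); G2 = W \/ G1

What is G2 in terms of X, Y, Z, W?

G1 = ~(W xor X)
G2 = W \/ G1 = W \/ (~(W xor X))

W \/ (~(W xor X))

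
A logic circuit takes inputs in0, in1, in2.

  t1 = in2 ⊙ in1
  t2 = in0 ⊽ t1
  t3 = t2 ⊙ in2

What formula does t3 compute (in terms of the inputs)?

(in0 ⊽ (in2 ⊙ in1)) ⊙ in2

t1 = in2 ⊙ in1
t2 = in0 ⊽ t1 = in0 ⊽ (in2 ⊙ in1)
t3 = t2 ⊙ in2 = (in0 ⊽ (in2 ⊙ in1)) ⊙ in2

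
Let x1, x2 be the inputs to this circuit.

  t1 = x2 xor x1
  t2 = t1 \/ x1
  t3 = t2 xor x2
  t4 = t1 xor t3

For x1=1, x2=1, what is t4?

0

t1 = 1 xor 1 = 0
t2 = 0 \/ 1 = 1
t3 = 1 xor 1 = 0
t4 = 0 xor 0 = 0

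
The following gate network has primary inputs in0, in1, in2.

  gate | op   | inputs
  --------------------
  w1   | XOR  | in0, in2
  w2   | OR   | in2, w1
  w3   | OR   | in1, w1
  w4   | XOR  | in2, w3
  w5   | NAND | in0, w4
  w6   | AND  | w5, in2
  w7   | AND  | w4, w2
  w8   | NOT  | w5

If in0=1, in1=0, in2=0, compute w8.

1

w1 = 1 XOR 0 = 1
w3 = 0 OR 1 = 1
w4 = 0 XOR 1 = 1
w5 = 1 NAND 1 = 0
w8 = NOT 0 = 1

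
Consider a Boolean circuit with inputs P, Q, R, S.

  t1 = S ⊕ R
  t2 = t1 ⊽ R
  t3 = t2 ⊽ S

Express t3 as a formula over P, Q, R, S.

((S ⊕ R) ⊽ R) ⊽ S

t1 = S ⊕ R
t2 = t1 ⊽ R = (S ⊕ R) ⊽ R
t3 = t2 ⊽ S = ((S ⊕ R) ⊽ R) ⊽ S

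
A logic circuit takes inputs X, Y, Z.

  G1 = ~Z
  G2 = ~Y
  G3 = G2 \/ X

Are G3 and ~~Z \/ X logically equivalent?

G2 = ~Y
G3 = G2 \/ X = ~Y \/ X
At X=0, Y=0, Z=0: circuit gives 1, formula gives 0.

No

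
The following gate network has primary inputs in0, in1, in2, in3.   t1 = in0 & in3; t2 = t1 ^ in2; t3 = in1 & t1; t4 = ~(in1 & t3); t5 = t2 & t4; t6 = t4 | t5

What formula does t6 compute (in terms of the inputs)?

t1 = in0 & in3
t2 = t1 ^ in2 = (in0 & in3) ^ in2
t3 = in1 & t1 = in1 & (in0 & in3)
t4 = ~(in1 & t3) = ~(in1 & (in1 & (in0 & in3)))
t5 = t2 & t4 = ((in0 & in3) ^ in2) & (~(in1 & (in1 & (in0 & in3))))
t6 = t4 | t5 = (~(in1 & (in1 & (in0 & in3)))) | (((in0 & in3) ^ in2) & (~(in1 & (in1 & (in0 & in3)))))

(~(in1 & (in1 & (in0 & in3)))) | (((in0 & in3) ^ in2) & (~(in1 & (in1 & (in0 & in3)))))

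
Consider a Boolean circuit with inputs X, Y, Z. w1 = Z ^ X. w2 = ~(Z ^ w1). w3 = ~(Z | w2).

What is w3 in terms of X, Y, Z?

~(Z | (~(Z ^ (Z ^ X))))

w1 = Z ^ X
w2 = ~(Z ^ w1) = ~(Z ^ (Z ^ X))
w3 = ~(Z | w2) = ~(Z | (~(Z ^ (Z ^ X))))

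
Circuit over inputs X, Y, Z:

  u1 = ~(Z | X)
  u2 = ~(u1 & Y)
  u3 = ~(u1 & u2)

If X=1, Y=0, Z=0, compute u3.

1

u1 = ~(0 | 1) = 0
u2 = ~(0 & 0) = 1
u3 = ~(0 & 1) = 1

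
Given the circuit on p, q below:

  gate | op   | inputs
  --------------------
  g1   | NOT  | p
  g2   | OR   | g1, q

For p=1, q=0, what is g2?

g1 = NOT 1 = 0
g2 = 0 OR 0 = 0

0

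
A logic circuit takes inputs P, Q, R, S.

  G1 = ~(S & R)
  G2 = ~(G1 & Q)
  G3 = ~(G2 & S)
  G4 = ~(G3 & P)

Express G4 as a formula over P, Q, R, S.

G1 = ~(S & R)
G2 = ~(G1 & Q) = ~((~(S & R)) & Q)
G3 = ~(G2 & S) = ~((~((~(S & R)) & Q)) & S)
G4 = ~(G3 & P) = ~((~((~((~(S & R)) & Q)) & S)) & P)

~((~((~((~(S & R)) & Q)) & S)) & P)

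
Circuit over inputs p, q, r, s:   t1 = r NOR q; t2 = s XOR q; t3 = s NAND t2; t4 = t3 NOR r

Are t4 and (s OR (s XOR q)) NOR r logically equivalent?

t2 = s XOR q
t3 = s NAND t2 = s NAND (s XOR q)
t4 = t3 NOR r = (s NAND (s XOR q)) NOR r
At p=0, q=0, r=0, s=0: circuit gives 0, formula gives 1.

No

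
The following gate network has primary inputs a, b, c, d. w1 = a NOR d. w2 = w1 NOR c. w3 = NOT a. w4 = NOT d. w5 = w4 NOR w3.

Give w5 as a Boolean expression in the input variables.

w3 = NOT a
w4 = NOT d
w5 = w4 NOR w3 = NOT d NOR NOT a

NOT d NOR NOT a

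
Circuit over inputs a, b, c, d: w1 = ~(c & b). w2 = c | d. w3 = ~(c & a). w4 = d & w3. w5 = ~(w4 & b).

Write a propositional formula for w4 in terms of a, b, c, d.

w3 = ~(c & a)
w4 = d & w3 = d & (~(c & a))

d & (~(c & a))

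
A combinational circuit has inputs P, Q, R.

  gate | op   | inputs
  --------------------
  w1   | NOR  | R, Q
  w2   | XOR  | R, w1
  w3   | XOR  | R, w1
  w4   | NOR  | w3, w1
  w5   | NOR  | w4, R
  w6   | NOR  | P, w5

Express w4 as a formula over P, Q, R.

w1 = R NOR Q
w3 = R XOR w1 = R XOR (R NOR Q)
w4 = w3 NOR w1 = (R XOR (R NOR Q)) NOR (R NOR Q)

(R XOR (R NOR Q)) NOR (R NOR Q)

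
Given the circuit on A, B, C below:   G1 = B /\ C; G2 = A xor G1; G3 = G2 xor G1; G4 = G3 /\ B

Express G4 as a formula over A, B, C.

((A xor (B /\ C)) xor (B /\ C)) /\ B

G1 = B /\ C
G2 = A xor G1 = A xor (B /\ C)
G3 = G2 xor G1 = (A xor (B /\ C)) xor (B /\ C)
G4 = G3 /\ B = ((A xor (B /\ C)) xor (B /\ C)) /\ B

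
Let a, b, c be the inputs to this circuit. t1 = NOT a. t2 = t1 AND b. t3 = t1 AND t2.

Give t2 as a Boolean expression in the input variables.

NOT a AND b

t1 = NOT a
t2 = t1 AND b = NOT a AND b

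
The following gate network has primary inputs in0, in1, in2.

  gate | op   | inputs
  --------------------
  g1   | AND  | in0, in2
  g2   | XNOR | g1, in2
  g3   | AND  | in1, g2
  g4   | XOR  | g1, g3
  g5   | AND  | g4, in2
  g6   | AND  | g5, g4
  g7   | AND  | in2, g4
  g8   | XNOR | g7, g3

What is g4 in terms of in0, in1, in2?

g1 = in0 AND in2
g2 = g1 XNOR in2 = (in0 AND in2) XNOR in2
g3 = in1 AND g2 = in1 AND ((in0 AND in2) XNOR in2)
g4 = g1 XOR g3 = (in0 AND in2) XOR (in1 AND ((in0 AND in2) XNOR in2))

(in0 AND in2) XOR (in1 AND ((in0 AND in2) XNOR in2))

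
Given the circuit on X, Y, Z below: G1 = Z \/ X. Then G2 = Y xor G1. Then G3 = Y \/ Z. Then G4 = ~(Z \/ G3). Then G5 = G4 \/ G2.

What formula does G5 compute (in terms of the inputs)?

G1 = Z \/ X
G2 = Y xor G1 = Y xor (Z \/ X)
G3 = Y \/ Z
G4 = ~(Z \/ G3) = ~(Z \/ (Y \/ Z))
G5 = G4 \/ G2 = (~(Z \/ (Y \/ Z))) \/ (Y xor (Z \/ X))

(~(Z \/ (Y \/ Z))) \/ (Y xor (Z \/ X))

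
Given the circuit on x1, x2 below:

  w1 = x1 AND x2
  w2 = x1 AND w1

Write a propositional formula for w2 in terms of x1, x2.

w1 = x1 AND x2
w2 = x1 AND w1 = x1 AND (x1 AND x2)

x1 AND (x1 AND x2)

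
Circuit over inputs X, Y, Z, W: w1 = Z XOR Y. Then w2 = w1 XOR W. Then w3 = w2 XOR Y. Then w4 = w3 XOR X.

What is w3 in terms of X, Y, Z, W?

w1 = Z XOR Y
w2 = w1 XOR W = (Z XOR Y) XOR W
w3 = w2 XOR Y = ((Z XOR Y) XOR W) XOR Y

((Z XOR Y) XOR W) XOR Y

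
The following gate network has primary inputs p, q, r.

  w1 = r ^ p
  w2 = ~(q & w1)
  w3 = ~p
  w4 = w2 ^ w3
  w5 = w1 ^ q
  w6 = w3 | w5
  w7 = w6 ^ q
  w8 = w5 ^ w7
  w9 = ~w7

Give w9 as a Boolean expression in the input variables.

w1 = r ^ p
w3 = ~p
w5 = w1 ^ q = (r ^ p) ^ q
w6 = w3 | w5 = ~p | ((r ^ p) ^ q)
w7 = w6 ^ q = (~p | ((r ^ p) ^ q)) ^ q
w9 = ~w7 = ~((~p | ((r ^ p) ^ q)) ^ q)

~((~p | ((r ^ p) ^ q)) ^ q)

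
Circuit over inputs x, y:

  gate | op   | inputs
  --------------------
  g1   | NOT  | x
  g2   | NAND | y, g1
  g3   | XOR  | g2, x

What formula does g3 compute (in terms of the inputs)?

(y NAND NOT x) XOR x

g1 = NOT x
g2 = y NAND g1 = y NAND NOT x
g3 = g2 XOR x = (y NAND NOT x) XOR x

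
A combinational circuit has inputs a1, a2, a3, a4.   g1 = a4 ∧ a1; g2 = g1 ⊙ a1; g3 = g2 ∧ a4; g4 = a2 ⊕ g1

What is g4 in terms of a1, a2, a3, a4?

g1 = a4 ∧ a1
g4 = a2 ⊕ g1 = a2 ⊕ (a4 ∧ a1)

a2 ⊕ (a4 ∧ a1)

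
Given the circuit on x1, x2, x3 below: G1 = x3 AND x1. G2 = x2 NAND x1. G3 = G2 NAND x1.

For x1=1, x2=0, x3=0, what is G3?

0

G2 = 0 NAND 1 = 1
G3 = 1 NAND 1 = 0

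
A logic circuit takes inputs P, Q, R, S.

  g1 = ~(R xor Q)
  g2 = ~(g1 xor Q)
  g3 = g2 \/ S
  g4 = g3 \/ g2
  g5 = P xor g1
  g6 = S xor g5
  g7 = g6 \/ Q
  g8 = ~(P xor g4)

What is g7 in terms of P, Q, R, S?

g1 = ~(R xor Q)
g5 = P xor g1 = P xor (~(R xor Q))
g6 = S xor g5 = S xor (P xor (~(R xor Q)))
g7 = g6 \/ Q = (S xor (P xor (~(R xor Q)))) \/ Q

(S xor (P xor (~(R xor Q)))) \/ Q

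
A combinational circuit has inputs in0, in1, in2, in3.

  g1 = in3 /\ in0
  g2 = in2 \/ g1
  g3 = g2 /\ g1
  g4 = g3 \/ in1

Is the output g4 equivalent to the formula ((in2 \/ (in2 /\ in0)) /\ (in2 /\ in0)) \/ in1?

No

g1 = in3 /\ in0
g2 = in2 \/ g1 = in2 \/ (in3 /\ in0)
g3 = g2 /\ g1 = (in2 \/ (in3 /\ in0)) /\ (in3 /\ in0)
g4 = g3 \/ in1 = ((in2 \/ (in3 /\ in0)) /\ (in3 /\ in0)) \/ in1
At in0=1, in1=0, in2=0, in3=1: circuit gives 1, formula gives 0.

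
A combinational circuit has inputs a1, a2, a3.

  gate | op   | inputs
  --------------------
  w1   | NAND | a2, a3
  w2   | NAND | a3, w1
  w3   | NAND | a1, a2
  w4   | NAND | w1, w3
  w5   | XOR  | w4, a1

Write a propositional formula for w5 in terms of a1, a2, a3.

w1 = a2 NAND a3
w3 = a1 NAND a2
w4 = w1 NAND w3 = (a2 NAND a3) NAND (a1 NAND a2)
w5 = w4 XOR a1 = ((a2 NAND a3) NAND (a1 NAND a2)) XOR a1

((a2 NAND a3) NAND (a1 NAND a2)) XOR a1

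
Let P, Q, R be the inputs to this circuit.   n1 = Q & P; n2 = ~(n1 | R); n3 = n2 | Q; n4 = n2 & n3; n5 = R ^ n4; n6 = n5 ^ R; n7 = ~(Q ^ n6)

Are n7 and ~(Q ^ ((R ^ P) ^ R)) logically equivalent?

n1 = Q & P
n2 = ~(n1 | R) = ~((Q & P) | R)
n3 = n2 | Q = (~((Q & P) | R)) | Q
n4 = n2 & n3 = (~((Q & P) | R)) & ((~((Q & P) | R)) | Q)
n5 = R ^ n4 = R ^ ((~((Q & P) | R)) & ((~((Q & P) | R)) | Q))
n6 = n5 ^ R = (R ^ ((~((Q & P) | R)) & ((~((Q & P) | R)) | Q))) ^ R
n7 = ~(Q ^ n6) = ~(Q ^ ((R ^ ((~((Q & P) | R)) & ((~((Q & P) | R)) | Q))) ^ R))
At P=0, Q=0, R=0: circuit gives 0, formula gives 1.

No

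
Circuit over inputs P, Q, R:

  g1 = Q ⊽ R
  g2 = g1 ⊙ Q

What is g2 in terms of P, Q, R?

g1 = Q ⊽ R
g2 = g1 ⊙ Q = (Q ⊽ R) ⊙ Q

(Q ⊽ R) ⊙ Q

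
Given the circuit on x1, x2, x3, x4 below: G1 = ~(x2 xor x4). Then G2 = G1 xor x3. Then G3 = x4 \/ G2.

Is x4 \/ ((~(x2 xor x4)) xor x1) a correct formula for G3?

No

G1 = ~(x2 xor x4)
G2 = G1 xor x3 = (~(x2 xor x4)) xor x3
G3 = x4 \/ G2 = x4 \/ ((~(x2 xor x4)) xor x3)
At x1=0, x2=0, x3=1, x4=0: circuit gives 0, formula gives 1.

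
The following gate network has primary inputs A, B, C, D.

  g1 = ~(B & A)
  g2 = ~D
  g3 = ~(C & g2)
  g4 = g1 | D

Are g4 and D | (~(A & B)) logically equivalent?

Yes

g1 = ~(B & A)
g4 = g1 | D = (~(B & A)) | D
At A=1, B=1, C=0, D=0: circuit gives 0, formula gives 0.
At A=0, B=0, C=0, D=0: circuit gives 1, formula gives 1.
Agrees on all 16 inputs.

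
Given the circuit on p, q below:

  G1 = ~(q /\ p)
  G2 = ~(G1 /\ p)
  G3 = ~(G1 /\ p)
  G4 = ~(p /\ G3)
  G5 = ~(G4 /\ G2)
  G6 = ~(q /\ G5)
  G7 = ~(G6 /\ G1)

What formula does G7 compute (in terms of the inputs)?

G1 = ~(q /\ p)
G2 = ~(G1 /\ p) = ~((~(q /\ p)) /\ p)
G3 = ~(G1 /\ p) = ~((~(q /\ p)) /\ p)
G4 = ~(p /\ G3) = ~(p /\ (~((~(q /\ p)) /\ p)))
G5 = ~(G4 /\ G2) = ~((~(p /\ (~((~(q /\ p)) /\ p)))) /\ (~((~(q /\ p)) /\ p)))
G6 = ~(q /\ G5) = ~(q /\ (~((~(p /\ (~((~(q /\ p)) /\ p)))) /\ (~((~(q /\ p)) /\ p)))))
G7 = ~(G6 /\ G1) = ~((~(q /\ (~((~(p /\ (~((~(q /\ p)) /\ p)))) /\ (~((~(q /\ p)) /\ p)))))) /\ (~(q /\ p)))

~((~(q /\ (~((~(p /\ (~((~(q /\ p)) /\ p)))) /\ (~((~(q /\ p)) /\ p)))))) /\ (~(q /\ p)))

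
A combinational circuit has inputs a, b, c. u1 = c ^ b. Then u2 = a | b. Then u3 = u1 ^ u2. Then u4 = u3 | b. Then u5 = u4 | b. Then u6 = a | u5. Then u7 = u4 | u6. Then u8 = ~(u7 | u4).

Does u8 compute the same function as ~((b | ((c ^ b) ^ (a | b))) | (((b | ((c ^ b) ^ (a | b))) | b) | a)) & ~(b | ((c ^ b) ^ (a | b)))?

Yes

u1 = c ^ b
u2 = a | b
u3 = u1 ^ u2 = (c ^ b) ^ (a | b)
u4 = u3 | b = ((c ^ b) ^ (a | b)) | b
u5 = u4 | b = (((c ^ b) ^ (a | b)) | b) | b
u6 = a | u5 = a | ((((c ^ b) ^ (a | b)) | b) | b)
u7 = u4 | u6 = (((c ^ b) ^ (a | b)) | b) | (a | ((((c ^ b) ^ (a | b)) | b) | b))
u8 = ~(u7 | u4) = ~(((((c ^ b) ^ (a | b)) | b) | (a | ((((c ^ b) ^ (a | b)) | b) | b))) | (((c ^ b) ^ (a | b)) | b))
At a=0, b=0, c=1: circuit gives 0, formula gives 0.
At a=0, b=0, c=0: circuit gives 1, formula gives 1.
Agrees on all 8 inputs.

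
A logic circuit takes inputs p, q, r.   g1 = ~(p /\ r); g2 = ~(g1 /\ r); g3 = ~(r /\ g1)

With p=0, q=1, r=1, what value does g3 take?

0

g1 = ~(0 /\ 1) = 1
g3 = ~(1 /\ 1) = 0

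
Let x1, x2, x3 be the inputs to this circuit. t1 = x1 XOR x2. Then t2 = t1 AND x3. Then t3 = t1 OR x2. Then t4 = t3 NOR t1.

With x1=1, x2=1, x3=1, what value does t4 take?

t1 = 1 XOR 1 = 0
t3 = 0 OR 1 = 1
t4 = 1 NOR 0 = 0

0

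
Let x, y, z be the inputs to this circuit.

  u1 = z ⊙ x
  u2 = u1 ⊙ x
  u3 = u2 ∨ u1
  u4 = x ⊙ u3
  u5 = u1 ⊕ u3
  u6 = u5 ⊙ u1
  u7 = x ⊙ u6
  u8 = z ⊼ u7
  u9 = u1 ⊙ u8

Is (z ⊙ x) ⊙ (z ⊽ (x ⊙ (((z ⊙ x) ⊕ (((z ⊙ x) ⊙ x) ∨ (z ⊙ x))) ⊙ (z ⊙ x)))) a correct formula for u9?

No

u1 = z ⊙ x
u2 = u1 ⊙ x = (z ⊙ x) ⊙ x
u3 = u2 ∨ u1 = ((z ⊙ x) ⊙ x) ∨ (z ⊙ x)
u5 = u1 ⊕ u3 = (z ⊙ x) ⊕ (((z ⊙ x) ⊙ x) ∨ (z ⊙ x))
u6 = u5 ⊙ u1 = ((z ⊙ x) ⊕ (((z ⊙ x) ⊙ x) ∨ (z ⊙ x))) ⊙ (z ⊙ x)
u7 = x ⊙ u6 = x ⊙ (((z ⊙ x) ⊕ (((z ⊙ x) ⊙ x) ∨ (z ⊙ x))) ⊙ (z ⊙ x))
u8 = z ⊼ u7 = z ⊼ (x ⊙ (((z ⊙ x) ⊕ (((z ⊙ x) ⊙ x) ∨ (z ⊙ x))) ⊙ (z ⊙ x)))
u9 = u1 ⊙ u8 = (z ⊙ x) ⊙ (z ⊼ (x ⊙ (((z ⊙ x) ⊕ (((z ⊙ x) ⊙ x) ∨ (z ⊙ x))) ⊙ (z ⊙ x))))
At x=0, y=0, z=0: circuit gives 1, formula gives 0.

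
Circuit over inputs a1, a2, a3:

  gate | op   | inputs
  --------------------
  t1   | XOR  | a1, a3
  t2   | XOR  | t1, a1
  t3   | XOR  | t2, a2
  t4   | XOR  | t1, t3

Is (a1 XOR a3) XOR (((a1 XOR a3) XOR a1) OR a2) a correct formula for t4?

No

t1 = a1 XOR a3
t2 = t1 XOR a1 = (a1 XOR a3) XOR a1
t3 = t2 XOR a2 = ((a1 XOR a3) XOR a1) XOR a2
t4 = t1 XOR t3 = (a1 XOR a3) XOR (((a1 XOR a3) XOR a1) XOR a2)
At a1=0, a2=1, a3=1: circuit gives 1, formula gives 0.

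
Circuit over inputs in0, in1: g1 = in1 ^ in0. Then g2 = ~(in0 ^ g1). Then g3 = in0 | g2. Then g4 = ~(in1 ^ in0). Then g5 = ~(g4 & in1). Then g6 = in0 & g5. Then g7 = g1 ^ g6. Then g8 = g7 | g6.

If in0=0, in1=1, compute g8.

g1 = 1 ^ 0 = 1
g4 = ~(1 ^ 0) = 0
g5 = ~(0 & 1) = 1
g6 = 0 & 1 = 0
g7 = 1 ^ 0 = 1
g8 = 1 | 0 = 1

1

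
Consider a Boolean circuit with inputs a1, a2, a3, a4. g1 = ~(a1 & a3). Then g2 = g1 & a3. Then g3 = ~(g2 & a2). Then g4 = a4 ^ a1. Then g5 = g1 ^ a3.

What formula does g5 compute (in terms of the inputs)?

(~(a1 & a3)) ^ a3

g1 = ~(a1 & a3)
g5 = g1 ^ a3 = (~(a1 & a3)) ^ a3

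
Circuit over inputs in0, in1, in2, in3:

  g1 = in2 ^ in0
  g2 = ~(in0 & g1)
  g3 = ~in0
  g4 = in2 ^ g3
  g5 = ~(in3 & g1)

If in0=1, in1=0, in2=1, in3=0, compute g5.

1

g1 = 1 ^ 1 = 0
g5 = ~(0 & 0) = 1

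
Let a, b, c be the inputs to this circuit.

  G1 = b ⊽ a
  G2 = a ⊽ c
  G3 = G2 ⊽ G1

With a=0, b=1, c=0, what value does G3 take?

0

G1 = 1 ⊽ 0 = 0
G2 = 0 ⊽ 0 = 1
G3 = 1 ⊽ 0 = 0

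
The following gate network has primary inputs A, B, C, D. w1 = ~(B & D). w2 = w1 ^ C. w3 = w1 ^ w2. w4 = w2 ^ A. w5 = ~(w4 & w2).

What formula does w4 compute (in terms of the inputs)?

w1 = ~(B & D)
w2 = w1 ^ C = (~(B & D)) ^ C
w4 = w2 ^ A = ((~(B & D)) ^ C) ^ A

((~(B & D)) ^ C) ^ A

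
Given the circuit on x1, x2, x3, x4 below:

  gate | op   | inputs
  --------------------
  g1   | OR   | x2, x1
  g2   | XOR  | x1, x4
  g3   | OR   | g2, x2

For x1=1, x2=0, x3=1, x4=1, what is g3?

0

g2 = 1 XOR 1 = 0
g3 = 0 OR 0 = 0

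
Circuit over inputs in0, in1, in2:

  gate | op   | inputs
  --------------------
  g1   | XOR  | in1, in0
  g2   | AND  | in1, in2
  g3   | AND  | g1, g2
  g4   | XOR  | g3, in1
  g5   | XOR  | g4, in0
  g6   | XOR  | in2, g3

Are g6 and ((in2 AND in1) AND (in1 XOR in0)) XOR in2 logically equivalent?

Yes

g1 = in1 XOR in0
g2 = in1 AND in2
g3 = g1 AND g2 = (in1 XOR in0) AND (in1 AND in2)
g6 = in2 XOR g3 = in2 XOR ((in1 XOR in0) AND (in1 AND in2))
At in0=0, in1=0, in2=0: circuit gives 0, formula gives 0.
At in0=0, in1=0, in2=1: circuit gives 1, formula gives 1.
Agrees on all 8 inputs.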